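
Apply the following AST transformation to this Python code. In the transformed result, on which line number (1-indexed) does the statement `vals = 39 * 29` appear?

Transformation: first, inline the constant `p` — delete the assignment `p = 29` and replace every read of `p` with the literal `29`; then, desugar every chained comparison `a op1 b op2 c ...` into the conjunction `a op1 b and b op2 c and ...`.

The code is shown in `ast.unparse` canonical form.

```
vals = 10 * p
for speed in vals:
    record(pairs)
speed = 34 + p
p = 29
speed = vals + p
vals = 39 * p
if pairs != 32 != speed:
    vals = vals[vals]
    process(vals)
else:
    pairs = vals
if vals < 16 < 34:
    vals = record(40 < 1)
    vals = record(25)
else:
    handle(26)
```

Transformed code:
vals = 10 * 29
for speed in vals:
    record(pairs)
speed = 34 + 29
speed = vals + 29
vals = 39 * 29
if pairs != 32 and 32 != speed:
    vals = vals[vals]
    process(vals)
else:
    pairs = vals
if vals < 16 and 16 < 34:
    vals = record(40 < 1)
    vals = record(25)
else:
    handle(26)

6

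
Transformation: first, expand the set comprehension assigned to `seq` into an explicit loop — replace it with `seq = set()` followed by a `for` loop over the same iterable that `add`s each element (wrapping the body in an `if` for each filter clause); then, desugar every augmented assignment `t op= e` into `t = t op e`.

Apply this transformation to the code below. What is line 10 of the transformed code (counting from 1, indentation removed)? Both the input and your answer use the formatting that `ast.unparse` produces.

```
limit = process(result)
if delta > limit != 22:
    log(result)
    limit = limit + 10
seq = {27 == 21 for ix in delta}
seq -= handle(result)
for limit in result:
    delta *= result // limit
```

delta = delta * (result // limit)

Transformed code:
limit = process(result)
if delta > limit != 22:
    log(result)
    limit = limit + 10
seq = set()
for ix in delta:
    seq.add(27 == 21)
seq = seq - handle(result)
for limit in result:
    delta = delta * (result // limit)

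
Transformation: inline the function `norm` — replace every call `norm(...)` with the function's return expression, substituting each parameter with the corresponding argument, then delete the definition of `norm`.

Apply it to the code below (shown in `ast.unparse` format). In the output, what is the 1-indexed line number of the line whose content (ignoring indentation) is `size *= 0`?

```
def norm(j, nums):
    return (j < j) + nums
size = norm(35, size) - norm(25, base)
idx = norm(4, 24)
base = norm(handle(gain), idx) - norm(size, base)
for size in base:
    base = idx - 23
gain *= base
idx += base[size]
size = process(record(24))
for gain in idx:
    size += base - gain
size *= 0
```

Transformed code:
size = (35 < 35) + size - ((25 < 25) + base)
idx = (4 < 4) + 24
base = (handle(gain) < handle(gain)) + idx - ((size < size) + base)
for size in base:
    base = idx - 23
gain *= base
idx += base[size]
size = process(record(24))
for gain in idx:
    size += base - gain
size *= 0

11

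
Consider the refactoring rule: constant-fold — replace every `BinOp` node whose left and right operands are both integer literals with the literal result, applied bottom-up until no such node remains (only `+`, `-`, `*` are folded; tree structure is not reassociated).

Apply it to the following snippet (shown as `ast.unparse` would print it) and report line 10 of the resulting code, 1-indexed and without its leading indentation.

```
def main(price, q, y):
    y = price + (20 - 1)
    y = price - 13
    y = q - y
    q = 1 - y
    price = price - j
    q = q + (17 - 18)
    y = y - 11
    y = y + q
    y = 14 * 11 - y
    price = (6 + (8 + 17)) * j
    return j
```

Transformed code:
def main(price, q, y):
    y = price + 19
    y = price - 13
    y = q - y
    q = 1 - y
    price = price - j
    q = q + -1
    y = y - 11
    y = y + q
    y = 154 - y
    price = 31 * j
    return j

y = 154 - y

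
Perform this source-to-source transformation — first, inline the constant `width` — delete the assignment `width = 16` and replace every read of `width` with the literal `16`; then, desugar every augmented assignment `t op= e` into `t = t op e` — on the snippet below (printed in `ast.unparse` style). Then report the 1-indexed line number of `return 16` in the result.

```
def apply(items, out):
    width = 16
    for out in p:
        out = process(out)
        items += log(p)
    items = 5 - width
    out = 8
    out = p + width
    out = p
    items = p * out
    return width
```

Transformed code:
def apply(items, out):
    for out in p:
        out = process(out)
        items = items + log(p)
    items = 5 - 16
    out = 8
    out = p + 16
    out = p
    items = p * out
    return 16

10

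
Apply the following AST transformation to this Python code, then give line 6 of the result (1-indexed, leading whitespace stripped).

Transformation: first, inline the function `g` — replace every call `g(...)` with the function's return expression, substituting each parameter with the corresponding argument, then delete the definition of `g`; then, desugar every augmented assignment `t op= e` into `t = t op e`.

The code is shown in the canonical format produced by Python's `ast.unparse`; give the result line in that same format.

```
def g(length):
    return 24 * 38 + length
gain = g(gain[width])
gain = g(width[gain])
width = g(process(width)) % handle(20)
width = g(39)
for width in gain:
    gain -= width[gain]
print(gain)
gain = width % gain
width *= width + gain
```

gain = gain - width[gain]

Transformed code:
gain = 24 * 38 + gain[width]
gain = 24 * 38 + width[gain]
width = (24 * 38 + process(width)) % handle(20)
width = 24 * 38 + 39
for width in gain:
    gain = gain - width[gain]
print(gain)
gain = width % gain
width = width * (width + gain)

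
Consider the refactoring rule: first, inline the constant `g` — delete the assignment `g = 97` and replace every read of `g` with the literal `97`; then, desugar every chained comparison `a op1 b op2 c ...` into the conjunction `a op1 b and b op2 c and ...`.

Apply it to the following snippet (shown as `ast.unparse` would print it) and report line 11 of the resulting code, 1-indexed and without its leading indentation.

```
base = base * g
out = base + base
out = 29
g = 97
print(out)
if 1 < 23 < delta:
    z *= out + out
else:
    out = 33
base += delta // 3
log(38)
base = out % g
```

base = out % 97

Transformed code:
base = base * 97
out = base + base
out = 29
print(out)
if 1 < 23 and 23 < delta:
    z *= out + out
else:
    out = 33
base += delta // 3
log(38)
base = out % 97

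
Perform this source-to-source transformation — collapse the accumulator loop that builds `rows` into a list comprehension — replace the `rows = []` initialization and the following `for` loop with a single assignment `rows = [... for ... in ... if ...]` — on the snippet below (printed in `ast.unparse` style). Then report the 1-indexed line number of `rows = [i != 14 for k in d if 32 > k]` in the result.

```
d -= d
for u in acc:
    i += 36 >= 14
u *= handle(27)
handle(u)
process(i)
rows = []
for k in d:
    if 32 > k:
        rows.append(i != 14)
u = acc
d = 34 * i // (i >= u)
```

7

Transformed code:
d -= d
for u in acc:
    i += 36 >= 14
u *= handle(27)
handle(u)
process(i)
rows = [i != 14 for k in d if 32 > k]
u = acc
d = 34 * i // (i >= u)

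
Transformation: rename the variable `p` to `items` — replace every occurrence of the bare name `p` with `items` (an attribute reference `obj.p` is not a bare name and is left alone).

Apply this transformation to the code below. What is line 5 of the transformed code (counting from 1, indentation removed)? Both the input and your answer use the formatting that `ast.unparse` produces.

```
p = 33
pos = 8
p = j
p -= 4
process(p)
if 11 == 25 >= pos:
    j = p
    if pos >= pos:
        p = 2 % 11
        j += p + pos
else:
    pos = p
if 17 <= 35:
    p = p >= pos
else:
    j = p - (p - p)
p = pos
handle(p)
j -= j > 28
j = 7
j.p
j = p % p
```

process(items)

Transformed code:
items = 33
pos = 8
items = j
items -= 4
process(items)
if 11 == 25 >= pos:
    j = items
    if pos >= pos:
        items = 2 % 11
        j += items + pos
else:
    pos = items
if 17 <= 35:
    items = items >= pos
else:
    j = items - (items - items)
items = pos
handle(items)
j -= j > 28
j = 7
j.p
j = items % items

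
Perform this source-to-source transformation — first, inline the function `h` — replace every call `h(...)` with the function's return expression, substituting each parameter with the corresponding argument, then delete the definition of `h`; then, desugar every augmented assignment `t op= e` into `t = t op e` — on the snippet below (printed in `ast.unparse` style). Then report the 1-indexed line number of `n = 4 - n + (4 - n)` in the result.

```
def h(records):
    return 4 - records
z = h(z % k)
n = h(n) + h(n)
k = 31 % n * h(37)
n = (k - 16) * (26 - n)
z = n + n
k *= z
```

2

Transformed code:
z = 4 - z % k
n = 4 - n + (4 - n)
k = 31 % n * (4 - 37)
n = (k - 16) * (26 - n)
z = n + n
k = k * z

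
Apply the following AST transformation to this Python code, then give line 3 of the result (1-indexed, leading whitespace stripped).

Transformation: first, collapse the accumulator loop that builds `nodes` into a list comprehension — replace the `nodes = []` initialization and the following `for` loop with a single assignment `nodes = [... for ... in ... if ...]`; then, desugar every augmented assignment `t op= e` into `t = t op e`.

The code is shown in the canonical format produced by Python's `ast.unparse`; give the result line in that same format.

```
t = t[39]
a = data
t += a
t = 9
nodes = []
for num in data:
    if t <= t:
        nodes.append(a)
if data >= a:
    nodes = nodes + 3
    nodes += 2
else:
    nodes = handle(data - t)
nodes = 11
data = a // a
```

t = t + a

Transformed code:
t = t[39]
a = data
t = t + a
t = 9
nodes = [a for num in data if t <= t]
if data >= a:
    nodes = nodes + 3
    nodes = nodes + 2
else:
    nodes = handle(data - t)
nodes = 11
data = a // a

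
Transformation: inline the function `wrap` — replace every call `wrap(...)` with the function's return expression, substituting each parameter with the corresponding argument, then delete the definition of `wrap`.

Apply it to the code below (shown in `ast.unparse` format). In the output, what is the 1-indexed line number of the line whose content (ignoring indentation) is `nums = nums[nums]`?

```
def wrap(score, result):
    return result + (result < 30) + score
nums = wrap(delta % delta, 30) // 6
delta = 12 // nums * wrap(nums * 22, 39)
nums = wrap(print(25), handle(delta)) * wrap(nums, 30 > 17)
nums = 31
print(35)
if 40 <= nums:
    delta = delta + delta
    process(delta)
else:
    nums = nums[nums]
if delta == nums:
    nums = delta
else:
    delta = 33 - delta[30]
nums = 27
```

10

Transformed code:
nums = (30 + (30 < 30) + delta % delta) // 6
delta = 12 // nums * (39 + (39 < 30) + nums * 22)
nums = (handle(delta) + (handle(delta) < 30) + print(25)) * ((30 > 17) + ((30 > 17) < 30) + nums)
nums = 31
print(35)
if 40 <= nums:
    delta = delta + delta
    process(delta)
else:
    nums = nums[nums]
if delta == nums:
    nums = delta
else:
    delta = 33 - delta[30]
nums = 27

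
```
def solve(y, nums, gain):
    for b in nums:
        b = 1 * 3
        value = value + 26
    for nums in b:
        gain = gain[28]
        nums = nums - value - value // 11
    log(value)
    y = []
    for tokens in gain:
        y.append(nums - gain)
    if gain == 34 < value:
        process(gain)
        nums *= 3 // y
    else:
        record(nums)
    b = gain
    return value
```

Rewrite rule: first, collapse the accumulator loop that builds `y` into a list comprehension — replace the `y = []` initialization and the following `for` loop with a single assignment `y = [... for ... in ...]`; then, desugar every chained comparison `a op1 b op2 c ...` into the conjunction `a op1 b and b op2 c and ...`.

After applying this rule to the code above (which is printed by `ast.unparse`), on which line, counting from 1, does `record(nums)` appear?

14

Transformed code:
def solve(y, nums, gain):
    for b in nums:
        b = 1 * 3
        value = value + 26
    for nums in b:
        gain = gain[28]
        nums = nums - value - value // 11
    log(value)
    y = [nums - gain for tokens in gain]
    if gain == 34 and 34 < value:
        process(gain)
        nums *= 3 // y
    else:
        record(nums)
    b = gain
    return value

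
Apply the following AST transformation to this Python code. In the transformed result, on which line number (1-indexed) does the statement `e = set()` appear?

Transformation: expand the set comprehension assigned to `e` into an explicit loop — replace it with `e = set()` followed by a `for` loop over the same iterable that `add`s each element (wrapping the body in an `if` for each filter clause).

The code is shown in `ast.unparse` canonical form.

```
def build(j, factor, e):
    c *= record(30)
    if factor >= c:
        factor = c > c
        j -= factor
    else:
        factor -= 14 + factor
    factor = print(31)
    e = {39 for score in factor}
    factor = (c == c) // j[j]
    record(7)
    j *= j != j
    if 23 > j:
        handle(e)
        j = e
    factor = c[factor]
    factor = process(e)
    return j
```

Transformed code:
def build(j, factor, e):
    c *= record(30)
    if factor >= c:
        factor = c > c
        j -= factor
    else:
        factor -= 14 + factor
    factor = print(31)
    e = set()
    for score in factor:
        e.add(39)
    factor = (c == c) // j[j]
    record(7)
    j *= j != j
    if 23 > j:
        handle(e)
        j = e
    factor = c[factor]
    factor = process(e)
    return j

9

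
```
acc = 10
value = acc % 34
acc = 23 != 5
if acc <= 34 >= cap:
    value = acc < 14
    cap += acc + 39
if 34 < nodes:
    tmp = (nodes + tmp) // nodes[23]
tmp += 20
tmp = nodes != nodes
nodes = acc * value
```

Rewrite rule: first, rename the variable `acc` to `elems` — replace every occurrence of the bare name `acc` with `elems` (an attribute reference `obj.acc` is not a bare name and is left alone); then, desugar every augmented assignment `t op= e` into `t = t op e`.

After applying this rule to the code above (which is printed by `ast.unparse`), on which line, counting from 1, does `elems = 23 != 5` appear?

3

Transformed code:
elems = 10
value = elems % 34
elems = 23 != 5
if elems <= 34 >= cap:
    value = elems < 14
    cap = cap + (elems + 39)
if 34 < nodes:
    tmp = (nodes + tmp) // nodes[23]
tmp = tmp + 20
tmp = nodes != nodes
nodes = elems * value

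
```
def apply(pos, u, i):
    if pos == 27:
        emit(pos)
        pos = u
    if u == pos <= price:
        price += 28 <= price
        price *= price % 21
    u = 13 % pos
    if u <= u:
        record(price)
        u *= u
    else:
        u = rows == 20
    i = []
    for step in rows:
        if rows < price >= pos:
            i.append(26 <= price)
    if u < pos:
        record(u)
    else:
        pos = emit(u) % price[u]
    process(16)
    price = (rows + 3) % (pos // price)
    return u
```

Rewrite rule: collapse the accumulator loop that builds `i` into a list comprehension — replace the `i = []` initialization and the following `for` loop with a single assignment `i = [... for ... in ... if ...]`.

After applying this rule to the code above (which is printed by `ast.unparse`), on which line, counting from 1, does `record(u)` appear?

Transformed code:
def apply(pos, u, i):
    if pos == 27:
        emit(pos)
        pos = u
    if u == pos <= price:
        price += 28 <= price
        price *= price % 21
    u = 13 % pos
    if u <= u:
        record(price)
        u *= u
    else:
        u = rows == 20
    i = [26 <= price for step in rows if rows < price >= pos]
    if u < pos:
        record(u)
    else:
        pos = emit(u) % price[u]
    process(16)
    price = (rows + 3) % (pos // price)
    return u

16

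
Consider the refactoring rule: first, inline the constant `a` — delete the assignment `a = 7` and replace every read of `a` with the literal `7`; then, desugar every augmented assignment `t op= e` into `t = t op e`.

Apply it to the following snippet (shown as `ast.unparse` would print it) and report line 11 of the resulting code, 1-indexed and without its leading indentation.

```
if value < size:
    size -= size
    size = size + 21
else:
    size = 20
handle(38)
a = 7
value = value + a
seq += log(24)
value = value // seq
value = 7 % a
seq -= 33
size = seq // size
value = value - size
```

seq = seq - 33

Transformed code:
if value < size:
    size = size - size
    size = size + 21
else:
    size = 20
handle(38)
value = value + 7
seq = seq + log(24)
value = value // seq
value = 7 % 7
seq = seq - 33
size = seq // size
value = value - size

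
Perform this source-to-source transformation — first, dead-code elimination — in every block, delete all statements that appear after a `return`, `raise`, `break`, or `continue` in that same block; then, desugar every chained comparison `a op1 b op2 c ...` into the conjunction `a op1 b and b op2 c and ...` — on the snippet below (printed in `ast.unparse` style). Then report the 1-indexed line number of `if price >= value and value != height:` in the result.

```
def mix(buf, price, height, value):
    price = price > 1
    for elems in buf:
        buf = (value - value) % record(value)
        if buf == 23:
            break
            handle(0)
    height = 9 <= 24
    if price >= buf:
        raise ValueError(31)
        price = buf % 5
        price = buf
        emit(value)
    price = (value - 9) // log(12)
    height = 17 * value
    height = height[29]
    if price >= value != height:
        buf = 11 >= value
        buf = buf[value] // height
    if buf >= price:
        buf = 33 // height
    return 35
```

13

Transformed code:
def mix(buf, price, height, value):
    price = price > 1
    for elems in buf:
        buf = (value - value) % record(value)
        if buf == 23:
            break
    height = 9 <= 24
    if price >= buf:
        raise ValueError(31)
    price = (value - 9) // log(12)
    height = 17 * value
    height = height[29]
    if price >= value and value != height:
        buf = 11 >= value
        buf = buf[value] // height
    if buf >= price:
        buf = 33 // height
    return 35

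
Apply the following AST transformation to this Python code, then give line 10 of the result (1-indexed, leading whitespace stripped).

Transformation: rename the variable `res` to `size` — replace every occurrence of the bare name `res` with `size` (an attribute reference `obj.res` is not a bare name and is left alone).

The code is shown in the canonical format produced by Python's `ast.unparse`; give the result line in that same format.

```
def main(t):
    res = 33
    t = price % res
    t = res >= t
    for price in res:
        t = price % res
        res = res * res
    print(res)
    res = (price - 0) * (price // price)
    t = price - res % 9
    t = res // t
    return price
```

Transformed code:
def main(t):
    size = 33
    t = price % size
    t = size >= t
    for price in size:
        t = price % size
        size = size * size
    print(size)
    size = (price - 0) * (price // price)
    t = price - size % 9
    t = size // t
    return price

t = price - size % 9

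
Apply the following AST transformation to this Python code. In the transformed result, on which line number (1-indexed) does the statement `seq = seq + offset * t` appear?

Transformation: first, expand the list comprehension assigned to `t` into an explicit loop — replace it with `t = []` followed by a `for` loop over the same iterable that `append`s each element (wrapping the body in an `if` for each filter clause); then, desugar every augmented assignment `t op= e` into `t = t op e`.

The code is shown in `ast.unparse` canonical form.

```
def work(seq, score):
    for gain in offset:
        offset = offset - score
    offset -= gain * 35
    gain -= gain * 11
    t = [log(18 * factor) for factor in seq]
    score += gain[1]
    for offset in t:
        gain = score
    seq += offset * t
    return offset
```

Transformed code:
def work(seq, score):
    for gain in offset:
        offset = offset - score
    offset = offset - gain * 35
    gain = gain - gain * 11
    t = []
    for factor in seq:
        t.append(log(18 * factor))
    score = score + gain[1]
    for offset in t:
        gain = score
    seq = seq + offset * t
    return offset

12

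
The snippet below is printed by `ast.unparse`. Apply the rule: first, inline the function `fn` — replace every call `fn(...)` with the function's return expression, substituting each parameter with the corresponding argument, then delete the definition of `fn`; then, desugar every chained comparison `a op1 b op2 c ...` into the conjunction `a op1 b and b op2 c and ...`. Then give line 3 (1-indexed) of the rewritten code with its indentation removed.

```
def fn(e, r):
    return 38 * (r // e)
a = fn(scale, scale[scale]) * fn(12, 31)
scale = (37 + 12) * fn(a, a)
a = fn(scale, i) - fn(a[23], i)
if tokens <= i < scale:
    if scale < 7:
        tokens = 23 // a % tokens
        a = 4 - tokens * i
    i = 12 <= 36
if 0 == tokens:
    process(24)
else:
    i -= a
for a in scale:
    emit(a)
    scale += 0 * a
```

Transformed code:
a = 38 * (scale[scale] // scale) * (38 * (31 // 12))
scale = (37 + 12) * (38 * (a // a))
a = 38 * (i // scale) - 38 * (i // a[23])
if tokens <= i and i < scale:
    if scale < 7:
        tokens = 23 // a % tokens
        a = 4 - tokens * i
    i = 12 <= 36
if 0 == tokens:
    process(24)
else:
    i -= a
for a in scale:
    emit(a)
    scale += 0 * a

a = 38 * (i // scale) - 38 * (i // a[23])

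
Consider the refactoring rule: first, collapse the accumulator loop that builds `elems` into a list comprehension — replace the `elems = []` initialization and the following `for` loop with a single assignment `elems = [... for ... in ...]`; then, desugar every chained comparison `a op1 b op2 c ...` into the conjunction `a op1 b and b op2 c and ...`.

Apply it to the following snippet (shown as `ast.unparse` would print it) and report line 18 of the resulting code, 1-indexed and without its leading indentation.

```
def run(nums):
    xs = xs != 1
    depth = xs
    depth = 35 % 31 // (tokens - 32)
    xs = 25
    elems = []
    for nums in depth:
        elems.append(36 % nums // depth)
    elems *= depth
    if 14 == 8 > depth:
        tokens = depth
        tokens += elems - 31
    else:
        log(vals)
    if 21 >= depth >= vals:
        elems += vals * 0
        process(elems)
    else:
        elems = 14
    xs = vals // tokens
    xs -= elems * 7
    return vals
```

Transformed code:
def run(nums):
    xs = xs != 1
    depth = xs
    depth = 35 % 31 // (tokens - 32)
    xs = 25
    elems = [36 % nums // depth for nums in depth]
    elems *= depth
    if 14 == 8 and 8 > depth:
        tokens = depth
        tokens += elems - 31
    else:
        log(vals)
    if 21 >= depth and depth >= vals:
        elems += vals * 0
        process(elems)
    else:
        elems = 14
    xs = vals // tokens
    xs -= elems * 7
    return vals

xs = vals // tokens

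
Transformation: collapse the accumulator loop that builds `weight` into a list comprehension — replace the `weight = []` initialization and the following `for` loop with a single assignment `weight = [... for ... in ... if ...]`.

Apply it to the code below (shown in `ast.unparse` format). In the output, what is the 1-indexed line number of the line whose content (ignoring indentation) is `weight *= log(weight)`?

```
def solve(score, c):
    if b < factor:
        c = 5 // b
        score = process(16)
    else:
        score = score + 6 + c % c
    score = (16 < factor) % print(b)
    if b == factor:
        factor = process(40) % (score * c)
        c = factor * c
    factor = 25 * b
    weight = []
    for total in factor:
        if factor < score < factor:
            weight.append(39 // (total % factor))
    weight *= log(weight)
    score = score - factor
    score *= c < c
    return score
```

13

Transformed code:
def solve(score, c):
    if b < factor:
        c = 5 // b
        score = process(16)
    else:
        score = score + 6 + c % c
    score = (16 < factor) % print(b)
    if b == factor:
        factor = process(40) % (score * c)
        c = factor * c
    factor = 25 * b
    weight = [39 // (total % factor) for total in factor if factor < score < factor]
    weight *= log(weight)
    score = score - factor
    score *= c < c
    return score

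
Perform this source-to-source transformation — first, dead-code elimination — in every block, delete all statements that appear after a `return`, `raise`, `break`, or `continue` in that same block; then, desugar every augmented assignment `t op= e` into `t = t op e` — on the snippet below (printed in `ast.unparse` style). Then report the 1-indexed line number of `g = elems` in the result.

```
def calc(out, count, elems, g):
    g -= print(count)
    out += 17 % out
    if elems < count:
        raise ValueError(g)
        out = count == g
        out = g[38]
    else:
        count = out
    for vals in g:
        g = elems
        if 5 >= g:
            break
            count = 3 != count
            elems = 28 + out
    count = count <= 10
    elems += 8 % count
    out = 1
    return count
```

9

Transformed code:
def calc(out, count, elems, g):
    g = g - print(count)
    out = out + 17 % out
    if elems < count:
        raise ValueError(g)
    else:
        count = out
    for vals in g:
        g = elems
        if 5 >= g:
            break
    count = count <= 10
    elems = elems + 8 % count
    out = 1
    return count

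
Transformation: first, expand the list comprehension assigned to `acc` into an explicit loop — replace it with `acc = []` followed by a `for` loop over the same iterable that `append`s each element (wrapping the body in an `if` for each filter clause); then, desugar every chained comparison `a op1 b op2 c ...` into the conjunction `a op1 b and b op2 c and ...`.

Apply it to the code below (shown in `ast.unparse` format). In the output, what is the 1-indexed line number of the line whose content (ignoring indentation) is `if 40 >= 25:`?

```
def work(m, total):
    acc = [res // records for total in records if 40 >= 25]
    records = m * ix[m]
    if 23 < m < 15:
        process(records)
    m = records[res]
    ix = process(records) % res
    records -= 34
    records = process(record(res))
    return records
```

4

Transformed code:
def work(m, total):
    acc = []
    for total in records:
        if 40 >= 25:
            acc.append(res // records)
    records = m * ix[m]
    if 23 < m and m < 15:
        process(records)
    m = records[res]
    ix = process(records) % res
    records -= 34
    records = process(record(res))
    return records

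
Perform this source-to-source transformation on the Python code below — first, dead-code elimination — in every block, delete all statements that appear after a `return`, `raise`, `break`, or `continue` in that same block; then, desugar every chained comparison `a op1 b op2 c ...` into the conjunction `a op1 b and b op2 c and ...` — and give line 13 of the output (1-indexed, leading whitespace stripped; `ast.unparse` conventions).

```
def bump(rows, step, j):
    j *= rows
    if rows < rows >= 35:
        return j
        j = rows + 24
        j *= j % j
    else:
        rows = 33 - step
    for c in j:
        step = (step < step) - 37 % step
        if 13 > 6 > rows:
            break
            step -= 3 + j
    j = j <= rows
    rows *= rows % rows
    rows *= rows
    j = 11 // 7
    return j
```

rows *= rows

Transformed code:
def bump(rows, step, j):
    j *= rows
    if rows < rows and rows >= 35:
        return j
    else:
        rows = 33 - step
    for c in j:
        step = (step < step) - 37 % step
        if 13 > 6 and 6 > rows:
            break
    j = j <= rows
    rows *= rows % rows
    rows *= rows
    j = 11 // 7
    return j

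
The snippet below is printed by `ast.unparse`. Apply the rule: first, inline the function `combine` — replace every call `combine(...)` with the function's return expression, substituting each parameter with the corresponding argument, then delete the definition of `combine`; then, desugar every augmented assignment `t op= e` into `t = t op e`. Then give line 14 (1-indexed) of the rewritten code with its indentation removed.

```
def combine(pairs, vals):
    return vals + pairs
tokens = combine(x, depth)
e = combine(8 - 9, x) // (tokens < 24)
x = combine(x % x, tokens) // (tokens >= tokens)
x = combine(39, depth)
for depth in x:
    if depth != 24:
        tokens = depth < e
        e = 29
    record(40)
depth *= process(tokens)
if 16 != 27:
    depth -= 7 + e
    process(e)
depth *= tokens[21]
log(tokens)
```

Transformed code:
tokens = depth + x
e = (x + (8 - 9)) // (tokens < 24)
x = (tokens + x % x) // (tokens >= tokens)
x = depth + 39
for depth in x:
    if depth != 24:
        tokens = depth < e
        e = 29
    record(40)
depth = depth * process(tokens)
if 16 != 27:
    depth = depth - (7 + e)
    process(e)
depth = depth * tokens[21]
log(tokens)

depth = depth * tokens[21]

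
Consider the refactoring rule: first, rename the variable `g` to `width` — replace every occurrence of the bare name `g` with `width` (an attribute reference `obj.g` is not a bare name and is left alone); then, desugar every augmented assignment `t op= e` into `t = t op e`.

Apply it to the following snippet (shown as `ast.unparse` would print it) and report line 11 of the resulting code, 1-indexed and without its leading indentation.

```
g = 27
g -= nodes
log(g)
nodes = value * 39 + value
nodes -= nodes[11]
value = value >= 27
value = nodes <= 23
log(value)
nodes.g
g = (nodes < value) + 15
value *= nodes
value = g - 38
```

value = value * nodes

Transformed code:
width = 27
width = width - nodes
log(width)
nodes = value * 39 + value
nodes = nodes - nodes[11]
value = value >= 27
value = nodes <= 23
log(value)
nodes.g
width = (nodes < value) + 15
value = value * nodes
value = width - 38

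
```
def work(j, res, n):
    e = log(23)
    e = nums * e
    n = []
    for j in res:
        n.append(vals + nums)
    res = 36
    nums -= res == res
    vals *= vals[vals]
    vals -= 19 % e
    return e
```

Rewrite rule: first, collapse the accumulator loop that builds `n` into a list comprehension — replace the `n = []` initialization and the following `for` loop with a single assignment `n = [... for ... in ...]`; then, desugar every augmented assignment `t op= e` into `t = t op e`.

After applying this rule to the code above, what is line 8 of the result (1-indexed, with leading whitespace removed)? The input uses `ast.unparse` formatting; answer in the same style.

vals = vals - 19 % e

Transformed code:
def work(j, res, n):
    e = log(23)
    e = nums * e
    n = [vals + nums for j in res]
    res = 36
    nums = nums - (res == res)
    vals = vals * vals[vals]
    vals = vals - 19 % e
    return e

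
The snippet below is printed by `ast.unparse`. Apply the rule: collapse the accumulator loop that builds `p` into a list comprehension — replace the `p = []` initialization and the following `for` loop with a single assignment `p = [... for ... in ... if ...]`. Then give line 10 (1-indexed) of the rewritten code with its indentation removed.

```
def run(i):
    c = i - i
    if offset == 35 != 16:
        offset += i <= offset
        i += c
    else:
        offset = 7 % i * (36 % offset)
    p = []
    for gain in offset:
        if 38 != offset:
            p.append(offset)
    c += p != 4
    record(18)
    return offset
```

record(18)

Transformed code:
def run(i):
    c = i - i
    if offset == 35 != 16:
        offset += i <= offset
        i += c
    else:
        offset = 7 % i * (36 % offset)
    p = [offset for gain in offset if 38 != offset]
    c += p != 4
    record(18)
    return offset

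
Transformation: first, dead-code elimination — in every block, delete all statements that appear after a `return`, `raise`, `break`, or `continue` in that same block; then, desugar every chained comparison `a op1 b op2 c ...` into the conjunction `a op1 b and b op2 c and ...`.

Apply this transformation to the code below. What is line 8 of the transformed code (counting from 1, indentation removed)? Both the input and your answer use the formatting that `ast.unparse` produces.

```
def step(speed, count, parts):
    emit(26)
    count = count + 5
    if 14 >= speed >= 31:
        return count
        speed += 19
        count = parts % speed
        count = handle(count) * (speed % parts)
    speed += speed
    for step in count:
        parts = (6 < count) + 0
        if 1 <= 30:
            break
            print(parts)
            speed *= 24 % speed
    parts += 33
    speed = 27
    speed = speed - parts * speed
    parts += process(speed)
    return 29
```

parts = (6 < count) + 0

Transformed code:
def step(speed, count, parts):
    emit(26)
    count = count + 5
    if 14 >= speed and speed >= 31:
        return count
    speed += speed
    for step in count:
        parts = (6 < count) + 0
        if 1 <= 30:
            break
    parts += 33
    speed = 27
    speed = speed - parts * speed
    parts += process(speed)
    return 29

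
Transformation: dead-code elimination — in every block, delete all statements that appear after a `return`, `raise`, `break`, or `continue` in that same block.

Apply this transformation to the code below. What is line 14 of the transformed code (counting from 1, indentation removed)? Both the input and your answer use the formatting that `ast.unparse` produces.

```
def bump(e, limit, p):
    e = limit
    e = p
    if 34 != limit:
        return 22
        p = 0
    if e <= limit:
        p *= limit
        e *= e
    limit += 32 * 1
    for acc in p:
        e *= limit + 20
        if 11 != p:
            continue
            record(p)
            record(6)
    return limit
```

Transformed code:
def bump(e, limit, p):
    e = limit
    e = p
    if 34 != limit:
        return 22
    if e <= limit:
        p *= limit
        e *= e
    limit += 32 * 1
    for acc in p:
        e *= limit + 20
        if 11 != p:
            continue
    return limit

return limit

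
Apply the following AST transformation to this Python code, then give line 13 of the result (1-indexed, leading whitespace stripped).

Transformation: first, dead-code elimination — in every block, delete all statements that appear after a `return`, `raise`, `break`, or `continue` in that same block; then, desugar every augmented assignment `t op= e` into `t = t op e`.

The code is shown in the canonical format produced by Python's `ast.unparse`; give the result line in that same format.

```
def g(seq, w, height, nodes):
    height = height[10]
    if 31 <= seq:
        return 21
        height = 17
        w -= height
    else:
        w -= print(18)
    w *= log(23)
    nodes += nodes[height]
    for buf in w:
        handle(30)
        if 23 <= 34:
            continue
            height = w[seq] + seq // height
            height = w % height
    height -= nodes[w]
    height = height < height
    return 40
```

Transformed code:
def g(seq, w, height, nodes):
    height = height[10]
    if 31 <= seq:
        return 21
    else:
        w = w - print(18)
    w = w * log(23)
    nodes = nodes + nodes[height]
    for buf in w:
        handle(30)
        if 23 <= 34:
            continue
    height = height - nodes[w]
    height = height < height
    return 40

height = height - nodes[w]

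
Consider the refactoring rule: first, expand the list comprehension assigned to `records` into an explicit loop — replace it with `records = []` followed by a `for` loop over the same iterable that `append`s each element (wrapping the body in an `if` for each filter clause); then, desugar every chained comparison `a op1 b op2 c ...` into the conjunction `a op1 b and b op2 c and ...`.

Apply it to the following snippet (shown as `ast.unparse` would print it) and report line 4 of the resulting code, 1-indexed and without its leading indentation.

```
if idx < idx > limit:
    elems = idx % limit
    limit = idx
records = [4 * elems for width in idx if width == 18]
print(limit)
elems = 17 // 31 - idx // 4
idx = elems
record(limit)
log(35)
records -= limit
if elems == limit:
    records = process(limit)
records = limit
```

records = []

Transformed code:
if idx < idx and idx > limit:
    elems = idx % limit
    limit = idx
records = []
for width in idx:
    if width == 18:
        records.append(4 * elems)
print(limit)
elems = 17 // 31 - idx // 4
idx = elems
record(limit)
log(35)
records -= limit
if elems == limit:
    records = process(limit)
records = limit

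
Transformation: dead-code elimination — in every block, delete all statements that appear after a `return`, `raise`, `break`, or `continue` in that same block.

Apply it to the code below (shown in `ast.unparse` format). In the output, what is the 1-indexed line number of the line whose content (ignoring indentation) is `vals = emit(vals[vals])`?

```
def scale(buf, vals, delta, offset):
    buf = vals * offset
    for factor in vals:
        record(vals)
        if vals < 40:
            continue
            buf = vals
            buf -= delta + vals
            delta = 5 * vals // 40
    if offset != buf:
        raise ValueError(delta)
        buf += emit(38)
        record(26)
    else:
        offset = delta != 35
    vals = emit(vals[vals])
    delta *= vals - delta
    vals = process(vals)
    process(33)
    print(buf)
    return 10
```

11

Transformed code:
def scale(buf, vals, delta, offset):
    buf = vals * offset
    for factor in vals:
        record(vals)
        if vals < 40:
            continue
    if offset != buf:
        raise ValueError(delta)
    else:
        offset = delta != 35
    vals = emit(vals[vals])
    delta *= vals - delta
    vals = process(vals)
    process(33)
    print(buf)
    return 10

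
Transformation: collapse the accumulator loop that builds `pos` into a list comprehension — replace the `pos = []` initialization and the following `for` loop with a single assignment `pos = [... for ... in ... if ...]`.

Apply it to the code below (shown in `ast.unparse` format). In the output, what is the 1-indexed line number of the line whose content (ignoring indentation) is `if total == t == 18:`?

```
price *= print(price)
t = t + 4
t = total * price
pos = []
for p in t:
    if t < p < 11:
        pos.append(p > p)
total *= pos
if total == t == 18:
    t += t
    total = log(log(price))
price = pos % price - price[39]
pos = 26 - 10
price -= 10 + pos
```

Transformed code:
price *= print(price)
t = t + 4
t = total * price
pos = [p > p for p in t if t < p < 11]
total *= pos
if total == t == 18:
    t += t
    total = log(log(price))
price = pos % price - price[39]
pos = 26 - 10
price -= 10 + pos

6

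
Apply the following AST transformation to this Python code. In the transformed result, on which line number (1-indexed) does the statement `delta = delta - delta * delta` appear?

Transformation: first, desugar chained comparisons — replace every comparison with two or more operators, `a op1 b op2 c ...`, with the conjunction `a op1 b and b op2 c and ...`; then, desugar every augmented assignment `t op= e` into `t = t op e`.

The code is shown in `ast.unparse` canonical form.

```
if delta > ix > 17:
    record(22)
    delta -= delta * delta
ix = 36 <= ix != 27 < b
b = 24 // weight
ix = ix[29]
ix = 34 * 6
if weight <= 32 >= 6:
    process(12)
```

3

Transformed code:
if delta > ix and ix > 17:
    record(22)
    delta = delta - delta * delta
ix = 36 <= ix and ix != 27 and (27 < b)
b = 24 // weight
ix = ix[29]
ix = 34 * 6
if weight <= 32 and 32 >= 6:
    process(12)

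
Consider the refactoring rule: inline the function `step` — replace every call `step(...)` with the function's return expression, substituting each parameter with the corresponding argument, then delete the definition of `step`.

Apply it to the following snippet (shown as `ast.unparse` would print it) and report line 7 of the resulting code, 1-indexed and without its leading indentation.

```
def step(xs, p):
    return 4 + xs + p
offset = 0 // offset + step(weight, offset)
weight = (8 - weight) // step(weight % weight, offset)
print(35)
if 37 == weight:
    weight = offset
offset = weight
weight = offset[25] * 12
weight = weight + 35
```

Transformed code:
offset = 0 // offset + (4 + weight + offset)
weight = (8 - weight) // (4 + weight % weight + offset)
print(35)
if 37 == weight:
    weight = offset
offset = weight
weight = offset[25] * 12
weight = weight + 35

weight = offset[25] * 12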